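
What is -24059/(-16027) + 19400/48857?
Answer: 1486374363/783031139 ≈ 1.8982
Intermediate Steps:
-24059/(-16027) + 19400/48857 = -24059*(-1/16027) + 19400*(1/48857) = 24059/16027 + 19400/48857 = 1486374363/783031139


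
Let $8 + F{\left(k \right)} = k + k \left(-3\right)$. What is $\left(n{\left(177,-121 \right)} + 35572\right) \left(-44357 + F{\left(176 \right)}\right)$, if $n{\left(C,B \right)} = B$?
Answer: $-1585262367$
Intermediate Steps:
$F{\left(k \right)} = -8 - 2 k$ ($F{\left(k \right)} = -8 + \left(k + k \left(-3\right)\right) = -8 + \left(k - 3 k\right) = -8 - 2 k$)
$\left(n{\left(177,-121 \right)} + 35572\right) \left(-44357 + F{\left(176 \right)}\right) = \left(-121 + 35572\right) \left(-44357 - 360\right) = 35451 \left(-44357 - 360\right) = 35451 \left(-44717\right) = -1585262367$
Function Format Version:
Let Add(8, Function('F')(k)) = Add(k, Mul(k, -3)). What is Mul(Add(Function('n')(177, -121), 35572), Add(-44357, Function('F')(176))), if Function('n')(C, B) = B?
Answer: -1585262367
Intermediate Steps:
Function('F')(k) = Add(-8, Mul(-2, k)) (Function('F')(k) = Add(-8, Add(k, Mul(k, -3))) = Add(-8, Add(k, Mul(-3, k))) = Add(-8, Mul(-2, k)))
Mul(Add(Function('n')(177, -121), 35572), Add(-44357, Function('F')(176))) = Mul(Add(-121, 35572), Add(-44357, Add(-8, Mul(-2, 176)))) = Mul(35451, Add(-44357, Add(-8, -352))) = Mul(35451, Add(-44357, -360)) = Mul(35451, -44717) = -1585262367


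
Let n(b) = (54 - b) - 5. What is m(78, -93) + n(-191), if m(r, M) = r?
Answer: 318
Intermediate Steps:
n(b) = 49 - b
m(78, -93) + n(-191) = 78 + (49 - 1*(-191)) = 78 + (49 + 191) = 78 + 240 = 318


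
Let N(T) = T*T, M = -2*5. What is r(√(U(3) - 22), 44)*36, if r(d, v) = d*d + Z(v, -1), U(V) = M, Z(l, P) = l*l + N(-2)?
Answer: 68688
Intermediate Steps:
M = -10
N(T) = T²
Z(l, P) = 4 + l² (Z(l, P) = l*l + (-2)² = l² + 4 = 4 + l²)
U(V) = -10
r(d, v) = 4 + d² + v² (r(d, v) = d*d + (4 + v²) = d² + (4 + v²) = 4 + d² + v²)
r(√(U(3) - 22), 44)*36 = (4 + (√(-10 - 22))² + 44²)*36 = (4 + (√(-32))² + 1936)*36 = (4 + (4*I*√2)² + 1936)*36 = (4 - 32 + 1936)*36 = 1908*36 = 68688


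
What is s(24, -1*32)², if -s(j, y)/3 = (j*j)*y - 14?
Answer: 3062294244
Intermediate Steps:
s(j, y) = 42 - 3*y*j² (s(j, y) = -3*((j*j)*y - 14) = -3*(j²*y - 14) = -3*(y*j² - 14) = -3*(-14 + y*j²) = 42 - 3*y*j²)
s(24, -1*32)² = (42 - 3*(-1*32)*24²)² = (42 - 3*(-32)*576)² = (42 + 55296)² = 55338² = 3062294244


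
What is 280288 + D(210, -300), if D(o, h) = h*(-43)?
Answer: 293188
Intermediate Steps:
D(o, h) = -43*h
280288 + D(210, -300) = 280288 - 43*(-300) = 280288 + 12900 = 293188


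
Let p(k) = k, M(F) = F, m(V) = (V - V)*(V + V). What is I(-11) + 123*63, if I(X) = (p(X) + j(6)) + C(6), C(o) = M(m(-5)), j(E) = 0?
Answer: 7738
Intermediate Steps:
m(V) = 0 (m(V) = 0*(2*V) = 0)
C(o) = 0
I(X) = X (I(X) = (X + 0) + 0 = X + 0 = X)
I(-11) + 123*63 = -11 + 123*63 = -11 + 7749 = 7738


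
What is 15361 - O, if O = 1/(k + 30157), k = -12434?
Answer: 272243002/17723 ≈ 15361.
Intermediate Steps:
O = 1/17723 (O = 1/(-12434 + 30157) = 1/17723 ≈ 5.6424e-5)
15361 - O = 15361 - 1*1/17723 = 15361 - 1/17723 = 272243002/17723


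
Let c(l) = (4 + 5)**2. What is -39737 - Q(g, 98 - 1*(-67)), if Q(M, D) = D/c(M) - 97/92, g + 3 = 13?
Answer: -98709149/2484 ≈ -39738.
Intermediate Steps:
g = 10 (g = -3 + 13 = 10)
c(l) = 81 (c(l) = 9**2 = 81)
Q(M, D) = -97/92 + D/81 (Q(M, D) = D/81 - 97/92 = -97/92 + D/81)
-39737 - Q(g, 98 - 1*(-67)) = -39737 - (-97/92 + (98 - 1*(-67))/81) = -39737 - (-97/92 + (98 + 67)/81) = -39737 - (-97/92 + (1/81)*165) = -39737 - (-97/92 + 55/27) = -39737 - 1*2441/2484 = -39737 - 2441/2484 = -98709149/2484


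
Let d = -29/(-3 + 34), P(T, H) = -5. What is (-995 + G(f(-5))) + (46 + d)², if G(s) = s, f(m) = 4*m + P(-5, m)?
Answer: 971389/961 ≈ 1010.8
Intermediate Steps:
f(m) = -5 + 4*m (f(m) = 4*m - 5 = -5 + 4*m)
d = -29/31 ≈ -0.93548
(-995 + G(f(-5))) + (46 + d)² = (-995 + (-5 + 4*(-5))) + (46 - 29/31)² = (-995 + (-5 - 20)) + (1397/31)² = (-995 - 25) + 1951609/961 = -1020 + 1951609/961 = 971389/961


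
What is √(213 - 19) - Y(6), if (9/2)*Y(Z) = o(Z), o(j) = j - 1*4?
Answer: -4/9 + √194 ≈ 13.484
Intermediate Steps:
o(j) = -4 + j (o(j) = j - 4 = -4 + j)
Y(Z) = -8/9 + 2*Z/9 (Y(Z) = 2*(-4 + Z)/9 = -8/9 + 2*Z/9)
√(213 - 19) - Y(6) = √(213 - 19) - (-8/9 + (2/9)*6) = √194 - (-8/9 + 4/3) = √194 - 1*4/9 = √194 - 4/9 = -4/9 + √194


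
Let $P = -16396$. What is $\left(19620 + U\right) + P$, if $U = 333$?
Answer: $3557$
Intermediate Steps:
$\left(19620 + U\right) + P = \left(19620 + 333\right) - 16396 = 19953 - 16396 = 3557$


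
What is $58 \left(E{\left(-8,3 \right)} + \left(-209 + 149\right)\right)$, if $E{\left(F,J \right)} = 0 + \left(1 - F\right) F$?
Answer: $-7656$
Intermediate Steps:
$E{\left(F,J \right)} = F \left(1 - F\right)$ ($E{\left(F,J \right)} = 0 + F \left(1 - F\right) = F \left(1 - F\right)$)
$58 \left(E{\left(-8,3 \right)} + \left(-209 + 149\right)\right) = 58 \left(- 8 \left(1 - -8\right) + \left(-209 + 149\right)\right) = 58 \left(- 8 \left(1 + 8\right) - 60\right) = 58 \left(\left(-8\right) 9 - 60\right) = 58 \left(-72 - 60\right) = 58 \left(-132\right) = -7656$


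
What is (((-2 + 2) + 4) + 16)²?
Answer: 400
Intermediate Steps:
(((-2 + 2) + 4) + 16)² = ((0 + 4) + 16)² = (4 + 16)² = 20² = 400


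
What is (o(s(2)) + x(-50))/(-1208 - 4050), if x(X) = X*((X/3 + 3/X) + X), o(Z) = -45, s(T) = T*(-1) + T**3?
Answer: -4937/7887 ≈ -0.62597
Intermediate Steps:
s(T) = T**3 - T (s(T) = -T + T**3 = T**3 - T)
x(X) = X*(3/X + 4*X/3) (x(X) = X*((X*(1/3) + 3/X) + X) = X*((X/3 + 3/X) + X) = X*((3/X + X/3) + X) = X*(3/X + 4*X/3))
(o(s(2)) + x(-50))/(-1208 - 4050) = (-45 + (3 + (4/3)*(-50)**2))/(-1208 - 4050) = (-45 + (3 + (4/3)*2500))/(-5258) = (-45 + (3 + 10000/3))*(-1/5258) = (-45 + 10009/3)*(-1/5258) = (9874/3)*(-1/5258) = -4937/7887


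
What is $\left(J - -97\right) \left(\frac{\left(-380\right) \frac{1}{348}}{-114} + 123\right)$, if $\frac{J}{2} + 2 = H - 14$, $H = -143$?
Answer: $- \frac{14190631}{522} \approx -27185.0$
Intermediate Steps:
$J = -318$ ($J = -4 + 2 \left(-143 - 14\right) = -4 + 2 \left(-157\right) = -4 - 314 = -318$)
$\left(J - -97\right) \left(\frac{\left(-380\right) \frac{1}{348}}{-114} + 123\right) = \left(-318 - -97\right) \left(\frac{\left(-380\right) \frac{1}{348}}{-114} + 123\right) = \left(-318 + 97\right) \left(\left(-380\right) \frac{1}{348} \left(- \frac{1}{114}\right) + 123\right) = - 221 \left(\left(- \frac{95}{87}\right) \left(- \frac{1}{114}\right) + 123\right) = - 221 \left(\frac{5}{522} + 123\right) = \left(-221\right) \frac{64211}{522} = - \frac{14190631}{522}$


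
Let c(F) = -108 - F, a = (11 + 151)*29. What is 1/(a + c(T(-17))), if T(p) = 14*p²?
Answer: 1/544 ≈ 0.0018382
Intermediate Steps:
a = 4698 (a = 162*29 = 4698)
1/(a + c(T(-17))) = 1/(4698 + (-108 - 14*(-17)²)) = 1/(4698 + (-108 - 14*289)) = 1/(4698 + (-108 - 1*4046)) = 1/(4698 + (-108 - 4046)) = 1/(4698 - 4154) = 1/544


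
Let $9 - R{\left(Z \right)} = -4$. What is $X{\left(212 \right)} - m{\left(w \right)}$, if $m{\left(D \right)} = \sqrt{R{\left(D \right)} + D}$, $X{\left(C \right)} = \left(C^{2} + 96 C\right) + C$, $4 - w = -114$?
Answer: $65508 - \sqrt{131} \approx 65497.0$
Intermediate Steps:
$w = 118$ ($w = 4 - -114 = 4 + 114 = 118$)
$X{\left(C \right)} = C^{2} + 97 C$
$R{\left(Z \right)} = 13$ ($R{\left(Z \right)} = 9 - -4 = 9 + 4 = 13$)
$m{\left(D \right)} = \sqrt{13 + D}$
$X{\left(212 \right)} - m{\left(w \right)} = 212 \left(97 + 212\right) - \sqrt{13 + 118} = 212 \cdot 309 - \sqrt{131} = 65508 - \sqrt{131}$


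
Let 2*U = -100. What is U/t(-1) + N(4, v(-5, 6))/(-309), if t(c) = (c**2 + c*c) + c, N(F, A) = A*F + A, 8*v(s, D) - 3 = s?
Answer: -61795/1236 ≈ -49.996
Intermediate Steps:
v(s, D) = 3/8 + s/8
N(F, A) = A + A*F
U = -50 (U = (1/2)*(-100) = -50)
t(c) = c + 2*c**2 (t(c) = (c**2 + c**2) + c = 2*c**2 + c = c + 2*c**2)
U/t(-1) + N(4, v(-5, 6))/(-309) = -50*(-1/(1 + 2*(-1))) + ((3/8 + (1/8)*(-5))*(1 + 4))/(-309) = -50*(-1/(1 - 2)) + ((3/8 - 5/8)*5)*(-1/309) = -50/((-1*(-1))) - 1/4*5*(-1/309) = -50/1 - 5/4*(-1/309) = -50*1 + 5/1236 = -50 + 5/1236 = -61795/1236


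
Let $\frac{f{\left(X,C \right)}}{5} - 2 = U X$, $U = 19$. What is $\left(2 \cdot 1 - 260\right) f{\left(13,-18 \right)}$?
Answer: $-321210$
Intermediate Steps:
$f{\left(X,C \right)} = 10 + 95 X$ ($f{\left(X,C \right)} = 10 + 5 \cdot 19 X = 10 + 95 X$)
$\left(2 \cdot 1 - 260\right) f{\left(13,-18 \right)} = \left(2 \cdot 1 - 260\right) \left(10 + 95 \cdot 13\right) = \left(2 - 260\right) \left(10 + 1235\right) = \left(-258\right) 1245 = -321210$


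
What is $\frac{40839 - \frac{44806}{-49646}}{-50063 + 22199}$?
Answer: $- \frac{253442225}{172917018} \approx -1.4657$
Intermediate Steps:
$\frac{40839 - \frac{44806}{-49646}}{-50063 + 22199} = \frac{40839 - - \frac{22403}{24823}}{-27864} = \left(40839 + \frac{22403}{24823}\right) \left(- \frac{1}{27864}\right) = \frac{1013768900}{24823} \left(- \frac{1}{27864}\right) = - \frac{253442225}{172917018}$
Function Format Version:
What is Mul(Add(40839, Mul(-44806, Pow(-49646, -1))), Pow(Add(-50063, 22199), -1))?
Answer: Rational(-253442225, 172917018) ≈ -1.4657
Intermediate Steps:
Mul(Add(40839, Mul(-44806, Pow(-49646, -1))), Pow(Add(-50063, 22199), -1)) = Mul(Add(40839, Mul(-44806, Rational(-1, 49646))), Pow(-27864, -1)) = Mul(Add(40839, Rational(22403, 24823)), Rational(-1, 27864)) = Mul(Rational(1013768900, 24823), Rational(-1, 27864)) = Rational(-253442225, 172917018)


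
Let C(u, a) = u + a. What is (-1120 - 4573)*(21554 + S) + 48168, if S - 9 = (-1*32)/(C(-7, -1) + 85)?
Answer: -9448487131/77 ≈ -1.2271e+8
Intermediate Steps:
C(u, a) = a + u
S = 661/77 (S = 9 + (-1*32)/((-1 - 7) + 85) = 9 - 32/(-8 + 85) = 9 - 32/77 = 661/77 ≈ 8.5844)
(-1120 - 4573)*(21554 + S) + 48168 = (-1120 - 4573)*(21554 + 661/77) + 48168 = -5693*1660319/77 + 48168 = -9452196067/77 + 48168 = -9448487131/77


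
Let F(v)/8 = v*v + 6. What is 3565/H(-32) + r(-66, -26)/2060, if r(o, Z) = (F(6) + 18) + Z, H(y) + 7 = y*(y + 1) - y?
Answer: 1919369/523755 ≈ 3.6646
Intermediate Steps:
F(v) = 48 + 8*v² (F(v) = 8*(v*v + 6) = 8*(v² + 6) = 8*(6 + v²) = 48 + 8*v²)
H(y) = -7 - y + y*(1 + y) (H(y) = -7 + (y*(y + 1) - y) = -7 + (y*(1 + y) - y) = -7 + (-y + y*(1 + y)) = -7 - y + y*(1 + y))
r(o, Z) = 354 + Z (r(o, Z) = ((48 + 8*6²) + 18) + Z = ((48 + 8*36) + 18) + Z = ((48 + 288) + 18) + Z = (336 + 18) + Z = 354 + Z)
3565/H(-32) + r(-66, -26)/2060 = 3565/(-7 + (-32)²) + (354 - 26)/2060 = 3565/(-7 + 1024) + 328*(1/2060) = 3565/1017 + 82/515 = 1919369/523755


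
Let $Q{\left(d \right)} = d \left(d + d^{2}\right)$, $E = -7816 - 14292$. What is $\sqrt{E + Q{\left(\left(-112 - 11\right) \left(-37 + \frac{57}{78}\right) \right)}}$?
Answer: $\frac{\sqrt{40580836274877782}}{676} \approx 2.98 \cdot 10^{5}$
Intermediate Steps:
$E = -22108$ ($E = -7816 - 14292 = -22108$)
$\sqrt{E + Q{\left(\left(-112 - 11\right) \left(-37 + \frac{57}{78}\right) \right)}} = \sqrt{-22108 + \left(\left(-112 - 11\right) \left(-37 + \frac{57}{78}\right)\right)^{2} \left(1 + \left(-112 - 11\right) \left(-37 + \frac{57}{78}\right)\right)} = \sqrt{-22108 + \left(- 123 \left(-37 + 57 \cdot \frac{1}{78}\right)\right)^{2} \left(1 - 123 \left(-37 + 57 \cdot \frac{1}{78}\right)\right)} = \sqrt{-22108 + \left(- 123 \left(-37 + \frac{19}{26}\right)\right)^{2} \left(1 - 123 \left(-37 + \frac{19}{26}\right)\right)} = \sqrt{-22108 + \left(\left(-123\right) \left(- \frac{943}{26}\right)\right)^{2} \left(1 - - \frac{115989}{26}\right)} = \sqrt{-22108 + \left(\frac{115989}{26}\right)^{2} \left(1 + \frac{115989}{26}\right)} = \sqrt{-22108 + \frac{13453448121}{676} \cdot \frac{116015}{26}} = \sqrt{-22108 + \frac{1560801783757815}{17576}} = \sqrt{\frac{1560801395187607}{17576}} = \frac{\sqrt{40580836274877782}}{676}$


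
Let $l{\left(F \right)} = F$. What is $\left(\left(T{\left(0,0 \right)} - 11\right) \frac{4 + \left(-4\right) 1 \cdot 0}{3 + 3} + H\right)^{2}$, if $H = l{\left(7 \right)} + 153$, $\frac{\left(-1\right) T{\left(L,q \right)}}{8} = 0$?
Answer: $\frac{209764}{9} \approx 23307.0$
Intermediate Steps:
$T{\left(L,q \right)} = 0$ ($T{\left(L,q \right)} = \left(-8\right) 0 = 0$)
$H = 160$ ($H = 7 + 153 = 160$)
$\left(\left(T{\left(0,0 \right)} - 11\right) \frac{4 + \left(-4\right) 1 \cdot 0}{3 + 3} + H\right)^{2} = \left(\left(0 - 11\right) \frac{4 + \left(-4\right) 1 \cdot 0}{3 + 3} + 160\right)^{2} = \left(- 11 \frac{4 - 0}{6} + 160\right)^{2} = \left(- 11 \left(4 + 0\right) \frac{1}{6} + 160\right)^{2} = \left(- 11 \cdot 4 \cdot \frac{1}{6} + 160\right)^{2} = \left(\left(-11\right) \frac{2}{3} + 160\right)^{2} = \left(- \frac{22}{3} + 160\right)^{2} = \left(\frac{458}{3}\right)^{2} = \frac{209764}{9}$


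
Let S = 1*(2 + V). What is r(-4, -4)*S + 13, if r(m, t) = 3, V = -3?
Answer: 10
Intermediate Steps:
S = -1 (S = 1*(2 - 3) = 1*(-1) = -1)
r(-4, -4)*S + 13 = 3*(-1) + 13 = -3 + 13 = 10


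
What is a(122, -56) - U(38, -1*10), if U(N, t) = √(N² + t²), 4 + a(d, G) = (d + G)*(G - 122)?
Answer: -11752 - 2*√386 ≈ -11791.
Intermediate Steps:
a(d, G) = -4 + (-122 + G)*(G + d) (a(d, G) = -4 + (d + G)*(G - 122) = -4 + (G + d)*(-122 + G) = -4 + (-122 + G)*(G + d))
a(122, -56) - U(38, -1*10) = (-4 + (-56)² - 122*(-56) - 122*122 - 56*122) - √(38² + (-1*10)²) = (-4 + 3136 + 6832 - 14884 - 6832) - √(1444 + (-10)²) = -11752 - √(1444 + 100) = -11752 - √1544 = -11752 - 2*√386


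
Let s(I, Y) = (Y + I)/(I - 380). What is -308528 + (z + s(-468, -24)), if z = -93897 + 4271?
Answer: -84408525/212 ≈ -3.9815e+5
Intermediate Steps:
z = -89626
s(I, Y) = (I + Y)/(-380 + I)
-308528 + (z + s(-468, -24)) = -308528 + (-89626 + (-468 - 24)/(-380 - 468)) = -308528 + (-89626 - 492/(-848)) = -308528 + (-89626 - 1/848*(-492)) = -308528 + (-89626 + 123/212) = -308528 - 19000589/212 = -84408525/212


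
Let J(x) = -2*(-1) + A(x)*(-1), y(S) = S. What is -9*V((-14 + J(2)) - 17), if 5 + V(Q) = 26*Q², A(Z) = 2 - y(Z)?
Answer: -196749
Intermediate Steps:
A(Z) = 2 - Z
J(x) = x (J(x) = -2*(-1) + (2 - x)*(-1) = 2 + (-2 + x) = x)
V(Q) = -5 + 26*Q²
-9*V((-14 + J(2)) - 17) = -9*(-5 + 26*((-14 + 2) - 17)²) = -9*(-5 + 26*(-12 - 17)²) = -9*(-5 + 26*(-29)²) = -9*(-5 + 26*841) = -9*(-5 + 21866) = -9*21861 = -196749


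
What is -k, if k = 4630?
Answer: -4630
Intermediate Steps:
-k = -1*4630 = -4630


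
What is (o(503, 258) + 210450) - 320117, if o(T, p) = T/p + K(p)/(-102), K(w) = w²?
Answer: -483853163/4386 ≈ -1.1032e+5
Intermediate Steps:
o(T, p) = -p²/102 + T/p (o(T, p) = T/p + p²/(-102) = T/p + p²*(-1/102) = T/p - p²/102 = -p²/102 + T/p)
(o(503, 258) + 210450) - 320117 = ((503 - 1/102*258³)/258 + 210450) - 320117 = ((503 - 1/102*17173512)/258 + 210450) - 320117 = ((503 - 2862252/17)/258 + 210450) - 320117 = ((1/258)*(-2853701/17) + 210450) - 320117 = (-2853701/4386 + 210450) - 320117 = 920179999/4386 - 320117 = -483853163/4386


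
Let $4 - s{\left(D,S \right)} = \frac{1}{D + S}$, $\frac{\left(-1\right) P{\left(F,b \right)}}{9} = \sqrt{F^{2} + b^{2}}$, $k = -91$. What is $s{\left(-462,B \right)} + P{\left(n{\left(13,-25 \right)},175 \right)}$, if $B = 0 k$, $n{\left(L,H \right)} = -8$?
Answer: $\frac{1849}{462} - 9 \sqrt{30689} \approx -1572.6$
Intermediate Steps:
$B = 0$ ($B = 0 \left(-91\right) = 0$)
$P{\left(F,b \right)} = - 9 \sqrt{F^{2} + b^{2}}$
$s{\left(D,S \right)} = 4 - \frac{1}{D + S}$
$s{\left(-462,B \right)} + P{\left(n{\left(13,-25 \right)},175 \right)} = \frac{-1 + 4 \left(-462\right) + 4 \cdot 0}{-462 + 0} - 9 \sqrt{\left(-8\right)^{2} + 175^{2}} = \frac{-1 - 1848 + 0}{-462} - 9 \sqrt{64 + 30625} = \left(- \frac{1}{462}\right) \left(-1849\right) - 9 \sqrt{30689} = \frac{1849}{462} - 9 \sqrt{30689}$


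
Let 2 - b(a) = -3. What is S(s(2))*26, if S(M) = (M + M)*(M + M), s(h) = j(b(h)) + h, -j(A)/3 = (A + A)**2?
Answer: 9235616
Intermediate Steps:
b(a) = 5 (b(a) = 2 - 1*(-3) = 2 + 3 = 5)
j(A) = -12*A**2 (j(A) = -3*(A + A)**2 = -3*4*A**2 = -12*A**2)
s(h) = -300 + h (s(h) = -12*5**2 + h = -12*25 + h = -300 + h)
S(M) = 4*M**2 (S(M) = (2*M)*(2*M) = 4*M**2)
S(s(2))*26 = (4*(-300 + 2)**2)*26 = (4*(-298)**2)*26 = (4*88804)*26 = 355216*26 = 9235616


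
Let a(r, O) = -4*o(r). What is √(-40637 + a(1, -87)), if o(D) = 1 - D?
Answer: I*√40637 ≈ 201.59*I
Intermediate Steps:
a(r, O) = -4 + 4*r (a(r, O) = -4*(1 - r) = -4 + 4*r)
√(-40637 + a(1, -87)) = √(-40637 + (-4 + 4*1)) = √(-40637 + (-4 + 4)) = √(-40637 + 0) = √(-40637) = I*√40637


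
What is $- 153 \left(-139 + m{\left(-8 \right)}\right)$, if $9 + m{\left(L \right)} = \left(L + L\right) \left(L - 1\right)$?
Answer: $612$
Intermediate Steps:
$m{\left(L \right)} = -9 + 2 L \left(-1 + L\right)$ ($m{\left(L \right)} = -9 + \left(L + L\right) \left(L - 1\right) = -9 + 2 L \left(-1 + L\right)$)
$- 153 \left(-139 + m{\left(-8 \right)}\right) = - 153 \left(-139 - \left(-7 - 128\right)\right) = - 153 \left(-139 + \left(-9 + 16 + 2 \cdot 64\right)\right) = - 153 \left(-139 + \left(-9 + 16 + 128\right)\right) = - 153 \left(-139 + 135\right) = \left(-153\right) \left(-4\right) = 612$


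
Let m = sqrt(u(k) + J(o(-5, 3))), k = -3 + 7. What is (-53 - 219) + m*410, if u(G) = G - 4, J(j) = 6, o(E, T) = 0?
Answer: -272 + 410*sqrt(6) ≈ 732.29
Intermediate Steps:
k = 4
u(G) = -4 + G
m = sqrt(6) (m = sqrt((-4 + 4) + 6) = sqrt(0 + 6) = sqrt(6) ≈ 2.4495)
(-53 - 219) + m*410 = (-53 - 219) + sqrt(6)*410 = -272 + 410*sqrt(6)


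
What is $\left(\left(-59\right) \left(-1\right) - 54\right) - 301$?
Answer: $-296$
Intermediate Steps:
$\left(\left(-59\right) \left(-1\right) - 54\right) - 301 = \left(59 - 54\right) - 301 = 5 - 301 = -296$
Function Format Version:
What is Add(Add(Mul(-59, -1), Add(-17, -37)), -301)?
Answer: -296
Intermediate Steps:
Add(Add(Mul(-59, -1), Add(-17, -37)), -301) = Add(Add(59, -54), -301) = Add(5, -301) = -296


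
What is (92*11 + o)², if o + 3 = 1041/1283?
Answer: 1678548265744/1646089 ≈ 1.0197e+6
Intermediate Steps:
o = -2808/1283 (o = -3 + 1041/1283 = -2808/1283 ≈ -2.1886)
(92*11 + o)² = (92*11 - 2808/1283)² = (1012 - 2808/1283)² = (1295588/1283)² = 1678548265744/1646089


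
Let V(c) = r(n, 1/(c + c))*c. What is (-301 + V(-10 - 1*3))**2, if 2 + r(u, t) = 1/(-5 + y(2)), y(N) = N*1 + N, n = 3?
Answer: 68644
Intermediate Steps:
y(N) = 2*N (y(N) = N + N = 2*N)
r(u, t) = -3 (r(u, t) = -2 + 1/(-5 + 2*2) = -2 + 1/(-5 + 4) = -2 + 1/(-1) = -2 - 1 = -3)
V(c) = -3*c
(-301 + V(-10 - 1*3))**2 = (-301 - 3*(-10 - 1*3))**2 = (-301 - 3*(-10 - 3))**2 = (-301 - 3*(-13))**2 = (-301 + 39)**2 = (-262)**2 = 68644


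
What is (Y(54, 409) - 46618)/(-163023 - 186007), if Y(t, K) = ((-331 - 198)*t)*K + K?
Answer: 11729703/349030 ≈ 33.607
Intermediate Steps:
Y(t, K) = K - 529*K*t (Y(t, K) = (-529*t)*K + K = -529*K*t + K = K - 529*K*t)
(Y(54, 409) - 46618)/(-163023 - 186007) = (409*(1 - 529*54) - 46618)/(-163023 - 186007) = (409*(1 - 28566) - 46618)/(-349030) = (409*(-28565) - 46618)*(-1/349030) = (-11683085 - 46618)*(-1/349030) = -11729703*(-1/349030) = 11729703/349030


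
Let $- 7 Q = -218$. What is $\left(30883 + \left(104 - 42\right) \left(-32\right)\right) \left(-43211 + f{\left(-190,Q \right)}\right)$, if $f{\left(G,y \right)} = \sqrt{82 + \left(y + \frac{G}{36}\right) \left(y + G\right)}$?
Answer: $-1248754689 + \frac{9633 i \sqrt{1775842}}{7} \approx -1.2488 \cdot 10^{9} + 1.8339 \cdot 10^{6} i$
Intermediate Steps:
$Q = \frac{218}{7}$ ($Q = \left(- \frac{1}{7}\right) \left(-218\right) = \frac{218}{7} \approx 31.143$)
$f{\left(G,y \right)} = \sqrt{82 + \left(G + y\right) \left(y + \frac{G}{36}\right)}$ ($f{\left(G,y \right)} = \sqrt{82 + \left(y + G \frac{1}{36}\right) \left(G + y\right)} = \sqrt{82 + \left(y + \frac{G}{36}\right) \left(G + y\right)} = \sqrt{82 + \left(G + y\right) \left(y + \frac{G}{36}\right)}$)
$\left(30883 + \left(104 - 42\right) \left(-32\right)\right) \left(-43211 + f{\left(-190,Q \right)}\right) = \left(30883 + \left(104 - 42\right) \left(-32\right)\right) \left(-43211 + \frac{\sqrt{2952 + \left(-190\right)^{2} + 36 \left(\frac{218}{7}\right)^{2} + 37 \left(-190\right) \frac{218}{7}}}{6}\right) = \left(30883 + 62 \left(-32\right)\right) \left(-43211 + \frac{\sqrt{2952 + 36100 + 36 \cdot \frac{47524}{49} - \frac{1532540}{7}}}{6}\right) = \left(30883 - 1984\right) \left(-43211 + \frac{\sqrt{2952 + 36100 + \frac{1710864}{49} - \frac{1532540}{7}}}{6}\right) = 28899 \left(-43211 + \frac{\sqrt{- \frac{7103368}{49}}}{6}\right) = 28899 \left(-43211 + \frac{\frac{2}{7} i \sqrt{1775842}}{6}\right) = 28899 \left(-43211 + \frac{i \sqrt{1775842}}{21}\right) = -1248754689 + \frac{9633 i \sqrt{1775842}}{7}$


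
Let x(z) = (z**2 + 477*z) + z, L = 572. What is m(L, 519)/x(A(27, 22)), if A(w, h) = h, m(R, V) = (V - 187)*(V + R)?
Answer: 90553/2750 ≈ 32.928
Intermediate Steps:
m(R, V) = (-187 + V)*(R + V)
x(z) = z**2 + 478*z
m(L, 519)/x(A(27, 22)) = (519**2 - 187*572 - 187*519 + 572*519)/((22*(478 + 22))) = (269361 - 106964 - 97053 + 296868)/((22*500)) = 362212/11000 = 362212*(1/11000) = 90553/2750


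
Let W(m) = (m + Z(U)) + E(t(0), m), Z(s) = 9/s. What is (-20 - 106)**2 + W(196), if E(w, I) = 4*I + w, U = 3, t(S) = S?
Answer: 16859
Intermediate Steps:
E(w, I) = w + 4*I
W(m) = 3 + 5*m (W(m) = (m + 9/3) + (0 + 4*m) = (m + 9*(1/3)) + 4*m = (m + 3) + 4*m = (3 + m) + 4*m = 3 + 5*m)
(-20 - 106)**2 + W(196) = (-20 - 106)**2 + (3 + 5*196) = (-126)**2 + (3 + 980) = 15876 + 983 = 16859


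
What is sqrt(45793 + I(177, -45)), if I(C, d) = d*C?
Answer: 14*sqrt(193) ≈ 194.49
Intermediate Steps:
I(C, d) = C*d
sqrt(45793 + I(177, -45)) = sqrt(45793 + 177*(-45)) = sqrt(45793 - 7965) = sqrt(37828) = 14*sqrt(193)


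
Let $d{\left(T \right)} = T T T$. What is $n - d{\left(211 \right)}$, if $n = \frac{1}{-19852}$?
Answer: $- \frac{186488318213}{19852} \approx -9.3939 \cdot 10^{6}$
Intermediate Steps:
$d{\left(T \right)} = T^{3}$ ($d{\left(T \right)} = T^{2} T = T^{3}$)
$n = - \frac{1}{19852} \approx -5.0373 \cdot 10^{-5}$
$n - d{\left(211 \right)} = - \frac{1}{19852} - 211^{3} = - \frac{1}{19852} - 9393931 = - \frac{186488318213}{19852}$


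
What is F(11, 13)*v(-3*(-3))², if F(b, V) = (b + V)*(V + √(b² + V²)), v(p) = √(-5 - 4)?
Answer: -2808 - 216*√290 ≈ -6486.3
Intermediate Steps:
v(p) = 3*I (v(p) = √(-9) = 3*I)
F(b, V) = (V + b)*(V + √(V² + b²))
F(11, 13)*v(-3*(-3))² = (13² + 13*11 + 13*√(13² + 11²) + 11*√(13² + 11²))*(3*I)² = (169 + 143 + 13*√(169 + 121) + 11*√(169 + 121))*(-9) = (169 + 143 + 13*√290 + 11*√290)*(-9) = (312 + 24*√290)*(-9) = -2808 - 216*√290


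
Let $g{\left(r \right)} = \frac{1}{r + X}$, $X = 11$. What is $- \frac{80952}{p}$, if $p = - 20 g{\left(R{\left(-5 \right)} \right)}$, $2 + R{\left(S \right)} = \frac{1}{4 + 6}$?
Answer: $\frac{920829}{25} \approx 36833.0$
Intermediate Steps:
$R{\left(S \right)} = - \frac{19}{10}$ ($R{\left(S \right)} = -2 + \frac{1}{4 + 6} = -2 + \frac{1}{10} = - \frac{19}{10}$)
$g{\left(r \right)} = \frac{1}{11 + r}$ ($g{\left(r \right)} = \frac{1}{r + 11} = \frac{1}{11 + r}$)
$p = - \frac{200}{91}$ ($p = - \frac{20}{11 - \frac{19}{10}} = - \frac{20}{\frac{91}{10}} = \left(-20\right) \frac{10}{91} = - \frac{200}{91} \approx -2.1978$)
$- \frac{80952}{p} = - \frac{80952}{- \frac{200}{91}} = \left(-80952\right) \left(- \frac{91}{200}\right) = \frac{920829}{25}$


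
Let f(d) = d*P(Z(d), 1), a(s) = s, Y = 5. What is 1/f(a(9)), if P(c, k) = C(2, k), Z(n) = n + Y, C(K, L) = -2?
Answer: -1/18 ≈ -0.055556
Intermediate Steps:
Z(n) = 5 + n (Z(n) = n + 5 = 5 + n)
P(c, k) = -2
f(d) = -2*d (f(d) = d*(-2) = -2*d)
1/f(a(9)) = 1/(-2*9) = 1/(-18) = -1/18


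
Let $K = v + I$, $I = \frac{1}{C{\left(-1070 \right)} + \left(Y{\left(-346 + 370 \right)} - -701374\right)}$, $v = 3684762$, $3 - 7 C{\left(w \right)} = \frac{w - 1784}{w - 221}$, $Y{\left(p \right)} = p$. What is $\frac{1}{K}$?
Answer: $\frac{6338534745}{23355991964064727} \approx 2.7139 \cdot 10^{-7}$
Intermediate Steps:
$C{\left(w \right)} = \frac{3}{7} - \frac{-1784 + w}{7 \left(-221 + w\right)}$ ($C{\left(w \right)} = \frac{3}{7} - \frac{\left(w - 1784\right) \frac{1}{w - 221}}{7} = \frac{3}{7} - \frac{\left(-1784 + w\right) \frac{1}{-221 + w}}{7} = \frac{3}{7} - \frac{\frac{1}{-221 + w} \left(-1784 + w\right)}{7} = \frac{3}{7} - \frac{-1784 + w}{7 \left(-221 + w\right)}$)
$I = \frac{9037}{6338534745}$ ($I = \frac{1}{\frac{1121 + 2 \left(-1070\right)}{7 \left(-221 - 1070\right)} + \left(\left(-346 + 370\right) - -701374\right)} = \frac{1}{\frac{1121 - 2140}{7 \left(-1291\right)} + \left(24 + 701374\right)} = \frac{1}{\frac{1}{7} \left(- \frac{1}{1291}\right) \left(-1019\right) + 701398} = \frac{1}{\frac{1019}{9037} + 701398} = \frac{1}{\frac{6338534745}{9037}} = \frac{9037}{6338534745} \approx 1.4257 \cdot 10^{-6}$)
$K = \frac{23355991964064727}{6338534745}$ ($K = 3684762 + \frac{9037}{6338534745} = \frac{23355991964064727}{6338534745} \approx 3.6848 \cdot 10^{6}$)
$\frac{1}{K} = \frac{1}{\frac{23355991964064727}{6338534745}} = \frac{6338534745}{23355991964064727}$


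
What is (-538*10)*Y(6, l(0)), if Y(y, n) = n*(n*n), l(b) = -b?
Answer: 0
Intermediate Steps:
Y(y, n) = n³ (Y(y, n) = n*n² = n³)
(-538*10)*Y(6, l(0)) = (-538*10)*(-1*0)³ = -5380*0³ = -5380*0 = 0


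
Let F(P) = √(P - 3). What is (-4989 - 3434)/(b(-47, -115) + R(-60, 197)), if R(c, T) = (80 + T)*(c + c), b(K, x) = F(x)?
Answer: 139990260/552448859 + 8423*I*√118/1104897718 ≈ 0.2534 + 8.2811e-5*I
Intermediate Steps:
F(P) = √(-3 + P)
b(K, x) = √(-3 + x)
R(c, T) = 2*c*(80 + T) (R(c, T) = (80 + T)*(2*c) = 2*c*(80 + T))
(-4989 - 3434)/(b(-47, -115) + R(-60, 197)) = (-4989 - 3434)/(√(-3 - 115) + 2*(-60)*(80 + 197)) = -8423/(√(-118) + 2*(-60)*277) = -8423/(I*√118 - 33240) = -8423/(-33240 + I*√118)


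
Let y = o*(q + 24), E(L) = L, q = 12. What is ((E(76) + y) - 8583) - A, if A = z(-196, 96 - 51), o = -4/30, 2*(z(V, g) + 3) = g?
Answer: -85313/10 ≈ -8531.3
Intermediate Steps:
z(V, g) = -3 + g/2
o = -2/15 (o = -4*1/30 = -2/15 ≈ -0.13333)
y = -24/5 (y = -2*(12 + 24)/15 = -2/15*36 = -24/5 ≈ -4.8000)
A = 39/2 (A = -3 + (96 - 51)/2 = -3 + (½)*45 = -3 + 45/2 = 39/2 ≈ 19.500)
((E(76) + y) - 8583) - A = ((76 - 24/5) - 8583) - 1*39/2 = (356/5 - 8583) - 39/2 = -42559/5 - 39/2 = -85313/10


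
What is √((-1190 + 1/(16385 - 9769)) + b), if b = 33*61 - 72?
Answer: √8218092518/3308 ≈ 27.404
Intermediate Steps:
b = 1941 (b = 2013 - 72 = 1941)
√((-1190 + 1/(16385 - 9769)) + b) = √((-1190 + 1/(16385 - 9769)) + 1941) = √((-1190 + 1/6616) + 1941) = √(-7873039/6616 + 1941) = √(4968617/6616) = √8218092518/3308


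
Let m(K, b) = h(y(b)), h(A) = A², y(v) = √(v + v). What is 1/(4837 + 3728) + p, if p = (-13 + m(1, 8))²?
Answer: 77086/8565 ≈ 9.0001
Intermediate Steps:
y(v) = √2*√v (y(v) = √(2*v) = √2*√v)
m(K, b) = 2*b (m(K, b) = (√2*√b)² = 2*b)
p = 9 (p = (-13 + 2*8)² = (-13 + 16)² = 3² = 9)
1/(4837 + 3728) + p = 1/(4837 + 3728) + 9 = 1/8565 + 9 = 77086/8565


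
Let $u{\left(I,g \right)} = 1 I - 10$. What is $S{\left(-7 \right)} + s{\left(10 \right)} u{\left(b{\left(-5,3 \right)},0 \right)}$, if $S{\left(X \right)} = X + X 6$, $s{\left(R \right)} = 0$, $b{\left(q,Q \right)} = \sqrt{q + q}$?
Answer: $-49$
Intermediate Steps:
$b{\left(q,Q \right)} = \sqrt{2} \sqrt{q}$ ($b{\left(q,Q \right)} = \sqrt{2 q} = \sqrt{2} \sqrt{q}$)
$u{\left(I,g \right)} = -10 + I$ ($u{\left(I,g \right)} = I - 10 = -10 + I$)
$S{\left(X \right)} = 7 X$ ($S{\left(X \right)} = X + 6 X = 7 X$)
$S{\left(-7 \right)} + s{\left(10 \right)} u{\left(b{\left(-5,3 \right)},0 \right)} = 7 \left(-7\right) + 0 \left(-10 + \sqrt{2} \sqrt{-5}\right) = -49 + 0 \left(-10 + \sqrt{2} i \sqrt{5}\right) = -49 + 0 \left(-10 + i \sqrt{10}\right) = -49 + 0 = -49$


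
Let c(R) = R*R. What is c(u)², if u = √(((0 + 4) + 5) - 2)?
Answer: 49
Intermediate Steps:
u = √7 (u = √((4 + 5) - 2) = √(9 - 2) = √7 ≈ 2.6458)
c(R) = R²
c(u)² = ((√7)²)² = 7² = 49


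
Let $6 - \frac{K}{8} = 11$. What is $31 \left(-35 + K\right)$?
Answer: $-2325$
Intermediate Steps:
$K = -40$ ($K = 48 - 88 = -40$)
$31 \left(-35 + K\right) = 31 \left(-35 - 40\right) = 31 \left(-75\right) = -2325$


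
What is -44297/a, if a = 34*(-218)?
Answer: 44297/7412 ≈ 5.9764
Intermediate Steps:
a = -7412
-44297/a = -44297/(-7412) = -44297*(-1/7412) = 44297/7412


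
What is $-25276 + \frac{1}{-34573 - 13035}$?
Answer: $- \frac{1203339809}{47608} \approx -25276.0$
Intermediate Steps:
$-25276 + \frac{1}{-34573 - 13035} = -25276 + \frac{1}{-47608} = -25276 - \frac{1}{47608} = - \frac{1203339809}{47608}$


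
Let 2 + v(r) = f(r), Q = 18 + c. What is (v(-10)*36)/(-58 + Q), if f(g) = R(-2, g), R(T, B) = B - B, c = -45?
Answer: 72/85 ≈ 0.84706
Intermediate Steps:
Q = -27 (Q = 18 - 45 = -27)
R(T, B) = 0
f(g) = 0
v(r) = -2 (v(r) = -2 + 0 = -2)
(v(-10)*36)/(-58 + Q) = (-2*36)/(-58 - 27) = -72/(-85) = -72*(-1/85) = 72/85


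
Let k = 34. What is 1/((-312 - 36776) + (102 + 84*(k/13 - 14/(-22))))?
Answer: -143/5249938 ≈ -2.7238e-5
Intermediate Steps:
1/((-312 - 36776) + (102 + 84*(k/13 - 14/(-22)))) = 1/((-312 - 36776) + (102 + 84*(34/13 - 14/(-22)))) = 1/(-37088 + (102 + 84*(34*(1/13) - 14*(-1/22)))) = 1/(-37088 + (102 + 84*(34/13 + 7/11))) = 1/(-37088 + (102 + 84*(465/143))) = 1/(-37088 + (102 + 39060/143)) = 1/(-37088 + 53646/143) = 1/(-5249938/143) = -143/5249938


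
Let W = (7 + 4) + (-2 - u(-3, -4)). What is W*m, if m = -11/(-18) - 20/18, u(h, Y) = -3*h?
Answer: 0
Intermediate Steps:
m = -½ (m = -11*(-1/18) - 20*1/18 = 11/18 - 10/9 = -½ ≈ -0.50000)
W = 0 (W = (7 + 4) + (-2 - (-3)*(-3)) = 11 + (-2 - 1*9) = 11 + (-2 - 9) = 11 - 11 = 0)
W*m = 0*(-½) = 0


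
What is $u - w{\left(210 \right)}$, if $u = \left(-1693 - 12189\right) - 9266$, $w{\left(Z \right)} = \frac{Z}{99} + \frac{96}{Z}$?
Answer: $- \frac{26738918}{1155} \approx -23151.0$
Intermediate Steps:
$w{\left(Z \right)} = \frac{96}{Z} + \frac{Z}{99}$ ($w{\left(Z \right)} = Z \frac{1}{99} + \frac{96}{Z} = \frac{Z}{99} + \frac{96}{Z} = \frac{96}{Z} + \frac{Z}{99}$)
$u = -23148$ ($u = -13882 - 9266 = -23148$)
$u - w{\left(210 \right)} = -23148 - \left(\frac{96}{210} + \frac{1}{99} \cdot 210\right) = -23148 - \left(96 \cdot \frac{1}{210} + \frac{70}{33}\right) = -23148 - \left(\frac{16}{35} + \frac{70}{33}\right) = -23148 - \frac{2978}{1155} = - \frac{26738918}{1155}$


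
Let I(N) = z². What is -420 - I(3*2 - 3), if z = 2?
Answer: -424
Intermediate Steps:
I(N) = 4 (I(N) = 2² = 4)
-420 - I(3*2 - 3) = -420 - 1*4 = -420 - 4 = -424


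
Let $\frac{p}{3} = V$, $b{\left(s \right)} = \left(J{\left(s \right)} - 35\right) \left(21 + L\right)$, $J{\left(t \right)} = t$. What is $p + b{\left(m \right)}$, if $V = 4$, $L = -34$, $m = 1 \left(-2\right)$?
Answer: $493$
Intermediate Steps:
$m = -2$
$b{\left(s \right)} = 455 - 13 s$ ($b{\left(s \right)} = \left(s - 35\right) \left(21 - 34\right) = \left(-35 + s\right) \left(-13\right) = 455 - 13 s$)
$p = 12$ ($p = 3 \cdot 4 = 12$)
$p + b{\left(m \right)} = 12 + \left(455 - -26\right) = 12 + \left(455 + 26\right) = 12 + 481 = 493$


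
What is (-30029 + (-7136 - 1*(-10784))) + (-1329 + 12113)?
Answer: -15597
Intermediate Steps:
(-30029 + (-7136 - 1*(-10784))) + (-1329 + 12113) = (-30029 + (-7136 + 10784)) + 10784 = (-30029 + 3648) + 10784 = -26381 + 10784 = -15597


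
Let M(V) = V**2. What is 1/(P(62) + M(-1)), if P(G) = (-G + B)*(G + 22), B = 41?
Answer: -1/1763 ≈ -0.00056721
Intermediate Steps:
P(G) = (22 + G)*(41 - G) (P(G) = (-G + 41)*(G + 22) = (41 - G)*(22 + G) = (22 + G)*(41 - G))
1/(P(62) + M(-1)) = 1/((902 - 1*62**2 + 19*62) + (-1)**2) = 1/((902 - 1*3844 + 1178) + 1) = 1/((902 - 3844 + 1178) + 1) = 1/(-1764 + 1) = 1/(-1763) = -1/1763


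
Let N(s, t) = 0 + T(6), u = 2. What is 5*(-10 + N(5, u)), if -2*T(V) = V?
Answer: -65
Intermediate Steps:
T(V) = -V/2
N(s, t) = -3 (N(s, t) = 0 - ½*6 = 0 - 3 = -3)
5*(-10 + N(5, u)) = 5*(-10 - 3) = 5*(-13) = -65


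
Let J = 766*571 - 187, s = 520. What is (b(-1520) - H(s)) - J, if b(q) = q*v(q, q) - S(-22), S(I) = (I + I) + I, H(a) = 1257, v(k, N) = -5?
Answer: -430790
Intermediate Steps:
J = 437199 (J = 437386 - 187 = 437199)
S(I) = 3*I (S(I) = 2*I + I = 3*I)
b(q) = 66 - 5*q (b(q) = q*(-5) - 3*(-22) = -5*q - 1*(-66) = -5*q + 66 = 66 - 5*q)
(b(-1520) - H(s)) - J = ((66 - 5*(-1520)) - 1*1257) - 1*437199 = ((66 + 7600) - 1257) - 437199 = (7666 - 1257) - 437199 = 6409 - 437199 = -430790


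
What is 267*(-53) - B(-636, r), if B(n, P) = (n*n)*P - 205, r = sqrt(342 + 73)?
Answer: -13946 - 404496*sqrt(415) ≈ -8.2542e+6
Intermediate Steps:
r = sqrt(415) ≈ 20.372
B(n, P) = -205 + P*n**2 (B(n, P) = n**2*P - 205 = P*n**2 - 205 = -205 + P*n**2)
267*(-53) - B(-636, r) = 267*(-53) - (-205 + sqrt(415)*(-636)**2) = -14151 - (-205 + sqrt(415)*404496) = -14151 - (-205 + 404496*sqrt(415)) = -14151 + (205 - 404496*sqrt(415)) = -13946 - 404496*sqrt(415)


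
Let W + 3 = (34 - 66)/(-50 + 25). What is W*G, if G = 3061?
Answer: -131623/25 ≈ -5264.9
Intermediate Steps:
W = -43/25 (W = -3 + (34 - 66)/(-50 + 25) = -3 - 32/(-25) = -3 - 32*(-1/25) = -3 + 32/25 = -43/25 ≈ -1.7200)
W*G = -43/25*3061 = -131623/25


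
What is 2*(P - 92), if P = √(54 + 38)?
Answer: -184 + 4*√23 ≈ -164.82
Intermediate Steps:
P = 2*√23 (P = √92 = 2*√23 ≈ 9.5917)
2*(P - 92) = 2*(2*√23 - 92) = 2*(-92 + 2*√23) = -184 + 4*√23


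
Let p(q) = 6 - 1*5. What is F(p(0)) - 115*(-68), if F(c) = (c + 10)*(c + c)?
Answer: 7842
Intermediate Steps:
p(q) = 1 (p(q) = 6 - 5 = 1)
F(c) = 2*c*(10 + c) (F(c) = (10 + c)*(2*c) = 2*c*(10 + c))
F(p(0)) - 115*(-68) = 2*1*(10 + 1) - 115*(-68) = 2*1*11 + 7820 = 22 + 7820 = 7842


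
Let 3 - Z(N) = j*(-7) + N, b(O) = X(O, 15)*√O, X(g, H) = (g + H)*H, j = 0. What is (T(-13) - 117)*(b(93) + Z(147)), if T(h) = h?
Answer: 18720 - 210600*√93 ≈ -2.0122e+6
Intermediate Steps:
X(g, H) = H*(H + g) (X(g, H) = (H + g)*H = H*(H + g))
b(O) = √O*(225 + 15*O) (b(O) = (15*(15 + O))*√O = (225 + 15*O)*√O = √O*(225 + 15*O))
Z(N) = 3 - N (Z(N) = 3 - (0*(-7) + N) = 3 - (0 + N) = 3 - N)
(T(-13) - 117)*(b(93) + Z(147)) = (-13 - 117)*(15*√93*(15 + 93) + (3 - 1*147)) = -130*(15*√93*108 + (3 - 147)) = -130*(1620*√93 - 144) = -130*(-144 + 1620*√93) = 18720 - 210600*√93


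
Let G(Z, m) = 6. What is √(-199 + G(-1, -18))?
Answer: I*√193 ≈ 13.892*I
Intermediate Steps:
√(-199 + G(-1, -18)) = √(-199 + 6) = √(-193) = I*√193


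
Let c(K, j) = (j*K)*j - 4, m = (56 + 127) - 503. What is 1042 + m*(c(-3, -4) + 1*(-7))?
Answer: 19922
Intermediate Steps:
m = -320 (m = 183 - 503 = -320)
c(K, j) = -4 + K*j**2 (c(K, j) = (K*j)*j - 4 = K*j**2 - 4 = -4 + K*j**2)
1042 + m*(c(-3, -4) + 1*(-7)) = 1042 - 320*((-4 - 3*(-4)**2) + 1*(-7)) = 1042 - 320*((-4 - 3*16) - 7) = 1042 - 320*((-4 - 48) - 7) = 1042 - 320*(-52 - 7) = 1042 - 320*(-59) = 1042 + 18880 = 19922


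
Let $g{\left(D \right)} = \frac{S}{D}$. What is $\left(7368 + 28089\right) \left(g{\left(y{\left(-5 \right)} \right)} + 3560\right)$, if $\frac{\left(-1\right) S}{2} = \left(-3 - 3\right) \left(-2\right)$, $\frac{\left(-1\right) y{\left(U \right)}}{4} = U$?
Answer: $\frac{630921858}{5} \approx 1.2618 \cdot 10^{8}$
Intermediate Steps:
$y{\left(U \right)} = - 4 U$
$S = -24$ ($S = - 2 \left(-3 - 3\right) \left(-2\right) = - 2 \left(\left(-6\right) \left(-2\right)\right) = \left(-2\right) 12 = -24$)
$g{\left(D \right)} = - \frac{24}{D}$
$\left(7368 + 28089\right) \left(g{\left(y{\left(-5 \right)} \right)} + 3560\right) = \left(7368 + 28089\right) \left(- \frac{24}{\left(-4\right) \left(-5\right)} + 3560\right) = 35457 \left(- \frac{24}{20} + 3560\right) = 35457 \left(\left(-24\right) \frac{1}{20} + 3560\right) = 35457 \left(- \frac{6}{5} + 3560\right) = 35457 \cdot \frac{17794}{5} = \frac{630921858}{5}$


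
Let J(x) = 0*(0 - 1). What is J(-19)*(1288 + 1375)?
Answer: 0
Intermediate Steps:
J(x) = 0 (J(x) = 0*(-1) = 0)
J(-19)*(1288 + 1375) = 0*(1288 + 1375) = 0*2663 = 0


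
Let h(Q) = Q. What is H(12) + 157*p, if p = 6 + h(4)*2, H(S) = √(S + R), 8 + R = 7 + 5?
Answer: 2202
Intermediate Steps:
R = 4 (R = -8 + (7 + 5) = -8 + 12 = 4)
H(S) = √(4 + S) (H(S) = √(S + 4) = √(4 + S))
p = 14 (p = 6 + 4*2 = 6 + 8 = 14)
H(12) + 157*p = √(4 + 12) + 157*14 = √16 + 2198 = 4 + 2198 = 2202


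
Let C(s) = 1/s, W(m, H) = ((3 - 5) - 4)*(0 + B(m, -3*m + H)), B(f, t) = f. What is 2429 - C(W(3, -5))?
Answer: 43723/18 ≈ 2429.1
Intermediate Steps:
W(m, H) = -6*m (W(m, H) = ((3 - 5) - 4)*(0 + m) = (-2 - 4)*m = -6*m)
2429 - C(W(3, -5)) = 2429 - 1/((-6*3)) = 2429 - 1/(-18) = 2429 - 1*(-1/18) = 2429 + 1/18 = 43723/18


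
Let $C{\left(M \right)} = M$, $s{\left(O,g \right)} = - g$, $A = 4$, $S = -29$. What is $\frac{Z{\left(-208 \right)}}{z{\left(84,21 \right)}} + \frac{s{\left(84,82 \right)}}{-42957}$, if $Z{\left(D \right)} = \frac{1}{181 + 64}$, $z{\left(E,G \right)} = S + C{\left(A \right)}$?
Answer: $\frac{459293}{263111625} \approx 0.0017456$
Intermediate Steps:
$z{\left(E,G \right)} = -25$ ($z{\left(E,G \right)} = -29 + 4 = -25$)
$Z{\left(D \right)} = \frac{1}{245}$
$\frac{Z{\left(-208 \right)}}{z{\left(84,21 \right)}} + \frac{s{\left(84,82 \right)}}{-42957} = \frac{1}{245 \left(-25\right)} + \frac{\left(-1\right) 82}{-42957} = \frac{1}{245} \left(- \frac{1}{25}\right) - - \frac{82}{42957} = - \frac{1}{6125} + \frac{82}{42957} = \frac{459293}{263111625}$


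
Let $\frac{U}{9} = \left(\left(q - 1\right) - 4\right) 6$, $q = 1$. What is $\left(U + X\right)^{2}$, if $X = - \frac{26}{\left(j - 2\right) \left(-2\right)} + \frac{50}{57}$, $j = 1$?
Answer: $\frac{169078009}{3249} \approx 52040.0$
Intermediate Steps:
$X = - \frac{691}{57}$ ($X = - \frac{26}{\left(1 - 2\right) \left(-2\right)} + \frac{50}{57} = - \frac{26}{\left(-1\right) \left(-2\right)} + 50 \cdot \frac{1}{57} = - \frac{26}{2} + \frac{50}{57} = \left(-26\right) \frac{1}{2} + \frac{50}{57} = -13 + \frac{50}{57} = - \frac{691}{57} \approx -12.123$)
$U = -216$ ($U = 9 \left(\left(1 - 1\right) - 4\right) 6 = 9 \left(0 - 4\right) 6 = 9 \left(\left(-4\right) 6\right) = 9 \left(-24\right) = -216$)
$\left(U + X\right)^{2} = \left(-216 - \frac{691}{57}\right)^{2} = \left(- \frac{13003}{57}\right)^{2} = \frac{169078009}{3249}$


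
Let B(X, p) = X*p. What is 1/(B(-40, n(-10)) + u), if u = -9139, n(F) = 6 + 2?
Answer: -1/9459 ≈ -0.00010572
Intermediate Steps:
n(F) = 8
1/(B(-40, n(-10)) + u) = 1/(-40*8 - 9139) = 1/(-320 - 9139) = 1/(-9459) = -1/9459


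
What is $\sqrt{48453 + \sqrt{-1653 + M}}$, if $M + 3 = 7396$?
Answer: $\sqrt{48453 + 2 \sqrt{1435}} \approx 220.29$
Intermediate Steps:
$M = 7393$ ($M = -3 + 7396 = 7393$)
$\sqrt{48453 + \sqrt{-1653 + M}} = \sqrt{48453 + \sqrt{-1653 + 7393}} = \sqrt{48453 + \sqrt{5740}} = \sqrt{48453 + 2 \sqrt{1435}}$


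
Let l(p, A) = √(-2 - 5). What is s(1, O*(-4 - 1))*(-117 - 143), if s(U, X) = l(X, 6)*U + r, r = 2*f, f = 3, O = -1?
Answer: -1560 - 260*I*√7 ≈ -1560.0 - 687.9*I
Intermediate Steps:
r = 6 (r = 2*3 = 6)
l(p, A) = I*√7 (l(p, A) = √(-7) = I*√7)
s(U, X) = 6 + I*U*√7 (s(U, X) = (I*√7)*U + 6 = I*U*√7 + 6 = 6 + I*U*√7)
s(1, O*(-4 - 1))*(-117 - 143) = (6 + I*1*√7)*(-117 - 143) = (6 + I*√7)*(-260) = -1560 - 260*I*√7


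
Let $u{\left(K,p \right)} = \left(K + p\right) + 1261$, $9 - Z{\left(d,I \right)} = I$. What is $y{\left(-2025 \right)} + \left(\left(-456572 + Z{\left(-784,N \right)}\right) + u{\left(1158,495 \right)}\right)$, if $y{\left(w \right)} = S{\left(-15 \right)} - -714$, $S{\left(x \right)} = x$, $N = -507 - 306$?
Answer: $-452137$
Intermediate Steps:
$N = -813$ ($N = -507 - 306 = -813$)
$Z{\left(d,I \right)} = 9 - I$
$u{\left(K,p \right)} = 1261 + K + p$
$y{\left(w \right)} = 699$ ($y{\left(w \right)} = -15 - -714 = -15 + 714 = 699$)
$y{\left(-2025 \right)} + \left(\left(-456572 + Z{\left(-784,N \right)}\right) + u{\left(1158,495 \right)}\right) = 699 + \left(\left(-456572 + \left(9 - -813\right)\right) + \left(1261 + 1158 + 495\right)\right) = 699 + \left(\left(-456572 + \left(9 + 813\right)\right) + 2914\right) = 699 + \left(\left(-456572 + 822\right) + 2914\right) = 699 + \left(-455750 + 2914\right) = 699 - 452836 = -452137$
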